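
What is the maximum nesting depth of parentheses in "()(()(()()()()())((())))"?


Input: "()(()(()()()()())((())))"
Tracking depth:
  Position 0 '(': depth becomes 1
  Position 1 ')': depth becomes 0
  Position 2 '(': depth becomes 1
  Position 3 '(': depth becomes 2
  Position 4 ')': depth becomes 1
  Position 5 '(': depth becomes 2
  Position 6 '(': depth becomes 3
  Position 7 ')': depth becomes 2
  Position 8 '(': depth becomes 3
  Position 9 ')': depth becomes 2
  Position 10 '(': depth becomes 3
  Position 11 ')': depth becomes 2
  Position 12 '(': depth becomes 3
  Position 13 ')': depth becomes 2
  Position 14 '(': depth becomes 3
  Position 15 ')': depth becomes 2
  Position 16 ')': depth becomes 1
  Position 17 '(': depth becomes 2
  Position 18 '(': depth becomes 3
  Position 19 '(': depth becomes 4
  Position 20 ')': depth becomes 3
  Position 21 ')': depth becomes 2
  Position 22 ')': depth becomes 1
  Position 23 ')': depth becomes 0
Maximum depth reached: 4

4


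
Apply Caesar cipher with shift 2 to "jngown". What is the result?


Caesar cipher: shift "jngown" by 2
  'j' (pos 9) + 2 = pos 11 = 'l'
  'n' (pos 13) + 2 = pos 15 = 'p'
  'g' (pos 6) + 2 = pos 8 = 'i'
  'o' (pos 14) + 2 = pos 16 = 'q'
  'w' (pos 22) + 2 = pos 24 = 'y'
  'n' (pos 13) + 2 = pos 15 = 'p'
Result: lpiqyp

lpiqyp


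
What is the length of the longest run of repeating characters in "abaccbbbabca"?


Input: "abaccbbbabca"
Scanning for longest run:
  Position 1 ('b'): new char, reset run to 1
  Position 2 ('a'): new char, reset run to 1
  Position 3 ('c'): new char, reset run to 1
  Position 4 ('c'): continues run of 'c', length=2
  Position 5 ('b'): new char, reset run to 1
  Position 6 ('b'): continues run of 'b', length=2
  Position 7 ('b'): continues run of 'b', length=3
  Position 8 ('a'): new char, reset run to 1
  Position 9 ('b'): new char, reset run to 1
  Position 10 ('c'): new char, reset run to 1
  Position 11 ('a'): new char, reset run to 1
Longest run: 'b' with length 3

3


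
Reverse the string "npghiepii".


Input: npghiepii
Reading characters right to left:
  Position 8: 'i'
  Position 7: 'i'
  Position 6: 'p'
  Position 5: 'e'
  Position 4: 'i'
  Position 3: 'h'
  Position 2: 'g'
  Position 1: 'p'
  Position 0: 'n'
Reversed: iipeihgpn

iipeihgpn


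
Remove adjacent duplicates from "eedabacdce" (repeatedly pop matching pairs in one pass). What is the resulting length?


Input: eedabacdce
Stack-based adjacent duplicate removal:
  Read 'e': push. Stack: e
  Read 'e': matches stack top 'e' => pop. Stack: (empty)
  Read 'd': push. Stack: d
  Read 'a': push. Stack: da
  Read 'b': push. Stack: dab
  Read 'a': push. Stack: daba
  Read 'c': push. Stack: dabac
  Read 'd': push. Stack: dabacd
  Read 'c': push. Stack: dabacdc
  Read 'e': push. Stack: dabacdce
Final stack: "dabacdce" (length 8)

8


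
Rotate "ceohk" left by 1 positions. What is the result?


Input: "ceohk", rotate left by 1
First 1 characters: "c"
Remaining characters: "eohk"
Concatenate remaining + first: "eohk" + "c" = "eohkc"

eohkc


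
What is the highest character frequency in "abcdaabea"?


Input: abcdaabea
Character counts:
  'a': 4
  'b': 2
  'c': 1
  'd': 1
  'e': 1
Maximum frequency: 4

4


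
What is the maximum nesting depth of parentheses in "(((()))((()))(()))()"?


Input: "(((()))((()))(()))()"
Tracking depth:
  Position 0 '(': depth becomes 1
  Position 1 '(': depth becomes 2
  Position 2 '(': depth becomes 3
  Position 3 '(': depth becomes 4
  Position 4 ')': depth becomes 3
  Position 5 ')': depth becomes 2
  Position 6 ')': depth becomes 1
  Position 7 '(': depth becomes 2
  Position 8 '(': depth becomes 3
  Position 9 '(': depth becomes 4
  Position 10 ')': depth becomes 3
  Position 11 ')': depth becomes 2
  Position 12 ')': depth becomes 1
  Position 13 '(': depth becomes 2
  Position 14 '(': depth becomes 3
  Position 15 ')': depth becomes 2
  Position 16 ')': depth becomes 1
  Position 17 ')': depth becomes 0
  Position 18 '(': depth becomes 1
  Position 19 ')': depth becomes 0
Maximum depth reached: 4

4


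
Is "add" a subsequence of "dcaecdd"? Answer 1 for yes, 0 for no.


Check if "add" is a subsequence of "dcaecdd"
Greedy scan:
  Position 0 ('d'): no match needed
  Position 1 ('c'): no match needed
  Position 2 ('a'): matches sub[0] = 'a'
  Position 3 ('e'): no match needed
  Position 4 ('c'): no match needed
  Position 5 ('d'): matches sub[1] = 'd'
  Position 6 ('d'): matches sub[2] = 'd'
All 3 characters matched => is a subsequence

1


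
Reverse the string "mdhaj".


Input: mdhaj
Reading characters right to left:
  Position 4: 'j'
  Position 3: 'a'
  Position 2: 'h'
  Position 1: 'd'
  Position 0: 'm'
Reversed: jahdm

jahdm


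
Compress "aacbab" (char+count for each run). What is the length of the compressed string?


Input: aacbab
Runs:
  'a' x 2 => "a2"
  'c' x 1 => "c1"
  'b' x 1 => "b1"
  'a' x 1 => "a1"
  'b' x 1 => "b1"
Compressed: "a2c1b1a1b1"
Compressed length: 10

10


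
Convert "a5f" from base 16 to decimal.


Input: "a5f" in base 16
Positional expansion:
  Digit 'a' (value 10) x 16^2 = 2560
  Digit '5' (value 5) x 16^1 = 80
  Digit 'f' (value 15) x 16^0 = 15
Sum = 2655

2655


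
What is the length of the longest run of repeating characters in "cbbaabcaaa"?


Input: "cbbaabcaaa"
Scanning for longest run:
  Position 1 ('b'): new char, reset run to 1
  Position 2 ('b'): continues run of 'b', length=2
  Position 3 ('a'): new char, reset run to 1
  Position 4 ('a'): continues run of 'a', length=2
  Position 5 ('b'): new char, reset run to 1
  Position 6 ('c'): new char, reset run to 1
  Position 7 ('a'): new char, reset run to 1
  Position 8 ('a'): continues run of 'a', length=2
  Position 9 ('a'): continues run of 'a', length=3
Longest run: 'a' with length 3

3


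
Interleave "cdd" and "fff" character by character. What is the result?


Interleaving "cdd" and "fff":
  Position 0: 'c' from first, 'f' from second => "cf"
  Position 1: 'd' from first, 'f' from second => "df"
  Position 2: 'd' from first, 'f' from second => "df"
Result: cfdfdf

cfdfdf


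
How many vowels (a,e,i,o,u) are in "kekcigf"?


Input: kekcigf
Checking each character:
  'k' at position 0: consonant
  'e' at position 1: vowel (running total: 1)
  'k' at position 2: consonant
  'c' at position 3: consonant
  'i' at position 4: vowel (running total: 2)
  'g' at position 5: consonant
  'f' at position 6: consonant
Total vowels: 2

2


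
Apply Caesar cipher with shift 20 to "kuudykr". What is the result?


Caesar cipher: shift "kuudykr" by 20
  'k' (pos 10) + 20 = pos 4 = 'e'
  'u' (pos 20) + 20 = pos 14 = 'o'
  'u' (pos 20) + 20 = pos 14 = 'o'
  'd' (pos 3) + 20 = pos 23 = 'x'
  'y' (pos 24) + 20 = pos 18 = 's'
  'k' (pos 10) + 20 = pos 4 = 'e'
  'r' (pos 17) + 20 = pos 11 = 'l'
Result: eooxsel

eooxsel


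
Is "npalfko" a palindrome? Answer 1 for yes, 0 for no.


Input: npalfko
Reversed: okflapn
  Compare pos 0 ('n') with pos 6 ('o'): MISMATCH
  Compare pos 1 ('p') with pos 5 ('k'): MISMATCH
  Compare pos 2 ('a') with pos 4 ('f'): MISMATCH
Result: not a palindrome

0


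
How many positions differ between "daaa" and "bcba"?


Comparing "daaa" and "bcba" position by position:
  Position 0: 'd' vs 'b' => DIFFER
  Position 1: 'a' vs 'c' => DIFFER
  Position 2: 'a' vs 'b' => DIFFER
  Position 3: 'a' vs 'a' => same
Positions that differ: 3

3


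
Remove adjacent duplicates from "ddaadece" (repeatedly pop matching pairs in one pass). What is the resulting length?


Input: ddaadece
Stack-based adjacent duplicate removal:
  Read 'd': push. Stack: d
  Read 'd': matches stack top 'd' => pop. Stack: (empty)
  Read 'a': push. Stack: a
  Read 'a': matches stack top 'a' => pop. Stack: (empty)
  Read 'd': push. Stack: d
  Read 'e': push. Stack: de
  Read 'c': push. Stack: dec
  Read 'e': push. Stack: dece
Final stack: "dece" (length 4)

4


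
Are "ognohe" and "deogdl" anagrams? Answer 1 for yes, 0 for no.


Strings: "ognohe", "deogdl"
Sorted first:  eghnoo
Sorted second: ddeglo
Differ at position 0: 'e' vs 'd' => not anagrams

0


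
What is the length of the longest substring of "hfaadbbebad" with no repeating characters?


Input: "hfaadbbebad"
Sliding window (track last position of each char):
  Position 0 ('h'): window [0,0] length 1 -- new best
  Position 1 ('f'): window [0,1] length 2 -- new best
  Position 2 ('a'): window [0,2] length 3 -- new best
  Position 3 ('a'): repeat (last at 2), move window start to 3
  Position 3 ('a'): window [3,3] length 1
  Position 4 ('d'): window [3,4] length 2
  Position 5 ('b'): window [3,5] length 3
  Position 6 ('b'): repeat (last at 5), move window start to 6
  Position 6 ('b'): window [6,6] length 1
  Position 7 ('e'): window [6,7] length 2
  Position 8 ('b'): repeat (last at 6), move window start to 7
  Position 8 ('b'): window [7,8] length 2
  Position 9 ('a'): window [7,9] length 3
  Position 10 ('d'): window [7,10] length 4 -- new best
Longest substring with no repeats: "ebad" with length 4

4


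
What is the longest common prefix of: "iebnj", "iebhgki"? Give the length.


Words: iebnj, iebhgki
  Position 0: all 'i' => match
  Position 1: all 'e' => match
  Position 2: all 'b' => match
  Position 3: ('n', 'h') => mismatch, stop
LCP = "ieb" (length 3)

3


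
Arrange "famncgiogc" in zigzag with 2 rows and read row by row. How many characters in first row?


Zigzag "famncgiogc" into 2 rows:
Placing characters:
  'f' => row 0
  'a' => row 1
  'm' => row 0
  'n' => row 1
  'c' => row 0
  'g' => row 1
  'i' => row 0
  'o' => row 1
  'g' => row 0
  'c' => row 1
Rows:
  Row 0: "fmcig"
  Row 1: "angoc"
First row length: 5

5


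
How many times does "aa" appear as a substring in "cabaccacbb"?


Searching for "aa" in "cabaccacbb"
Scanning each position:
  Position 0: "ca" => no
  Position 1: "ab" => no
  Position 2: "ba" => no
  Position 3: "ac" => no
  Position 4: "cc" => no
  Position 5: "ca" => no
  Position 6: "ac" => no
  Position 7: "cb" => no
  Position 8: "bb" => no
Total occurrences: 0

0


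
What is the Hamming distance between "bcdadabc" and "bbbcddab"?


Comparing "bcdadabc" and "bbbcddab" position by position:
  Position 0: 'b' vs 'b' => same
  Position 1: 'c' vs 'b' => differ
  Position 2: 'd' vs 'b' => differ
  Position 3: 'a' vs 'c' => differ
  Position 4: 'd' vs 'd' => same
  Position 5: 'a' vs 'd' => differ
  Position 6: 'b' vs 'a' => differ
  Position 7: 'c' vs 'b' => differ
Total differences (Hamming distance): 6

6


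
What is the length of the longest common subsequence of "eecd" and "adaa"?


LCS of "eecd" and "adaa"
DP table:
           a    d    a    a
      0    0    0    0    0
  e   0    0    0    0    0
  e   0    0    0    0    0
  c   0    0    0    0    0
  d   0    0    1    1    1
LCS length = dp[4][4] = 1

1


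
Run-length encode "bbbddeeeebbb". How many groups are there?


Input: bbbddeeeebbb
Scanning for consecutive runs:
  Group 1: 'b' x 3 (positions 0-2)
  Group 2: 'd' x 2 (positions 3-4)
  Group 3: 'e' x 4 (positions 5-8)
  Group 4: 'b' x 3 (positions 9-11)
Total groups: 4

4


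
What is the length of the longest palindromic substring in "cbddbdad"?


Input: "cbddbdad"
Checking substrings for palindromes:
  [1:5] "bddb" (len 4) => palindrome
  [3:6] "dbd" (len 3) => palindrome
  [5:8] "dad" (len 3) => palindrome
  [2:4] "dd" (len 2) => palindrome
Longest palindromic substring: "bddb" with length 4

4


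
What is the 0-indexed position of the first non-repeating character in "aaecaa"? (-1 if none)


Input: aaecaa
Character frequencies:
  'a': 4
  'c': 1
  'e': 1
Scanning left to right for freq == 1:
  Position 0 ('a'): freq=4, skip
  Position 1 ('a'): freq=4, skip
  Position 2 ('e'): unique! => answer = 2

2


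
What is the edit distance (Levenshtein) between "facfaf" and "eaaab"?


Computing edit distance: "facfaf" -> "eaaab"
DP table:
           e    a    a    a    b
      0    1    2    3    4    5
  f   1    1    2    3    4    5
  a   2    2    1    2    3    4
  c   3    3    2    2    3    4
  f   4    4    3    3    3    4
  a   5    5    4    3    3    4
  f   6    6    5    4    4    4
Edit distance = dp[6][5] = 4

4


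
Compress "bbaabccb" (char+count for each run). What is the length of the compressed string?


Input: bbaabccb
Runs:
  'b' x 2 => "b2"
  'a' x 2 => "a2"
  'b' x 1 => "b1"
  'c' x 2 => "c2"
  'b' x 1 => "b1"
Compressed: "b2a2b1c2b1"
Compressed length: 10

10


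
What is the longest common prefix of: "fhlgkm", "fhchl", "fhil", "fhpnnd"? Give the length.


Words: fhlgkm, fhchl, fhil, fhpnnd
  Position 0: all 'f' => match
  Position 1: all 'h' => match
  Position 2: ('l', 'c', 'i', 'p') => mismatch, stop
LCP = "fh" (length 2)

2


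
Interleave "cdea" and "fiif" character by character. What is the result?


Interleaving "cdea" and "fiif":
  Position 0: 'c' from first, 'f' from second => "cf"
  Position 1: 'd' from first, 'i' from second => "di"
  Position 2: 'e' from first, 'i' from second => "ei"
  Position 3: 'a' from first, 'f' from second => "af"
Result: cfdieiaf

cfdieiaf


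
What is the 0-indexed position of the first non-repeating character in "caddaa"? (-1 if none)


Input: caddaa
Character frequencies:
  'a': 3
  'c': 1
  'd': 2
Scanning left to right for freq == 1:
  Position 0 ('c'): unique! => answer = 0

0


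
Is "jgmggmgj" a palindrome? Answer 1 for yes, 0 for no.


Input: jgmggmgj
Reversed: jgmggmgj
  Compare pos 0 ('j') with pos 7 ('j'): match
  Compare pos 1 ('g') with pos 6 ('g'): match
  Compare pos 2 ('m') with pos 5 ('m'): match
  Compare pos 3 ('g') with pos 4 ('g'): match
Result: palindrome

1


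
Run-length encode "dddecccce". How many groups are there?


Input: dddecccce
Scanning for consecutive runs:
  Group 1: 'd' x 3 (positions 0-2)
  Group 2: 'e' x 1 (positions 3-3)
  Group 3: 'c' x 4 (positions 4-7)
  Group 4: 'e' x 1 (positions 8-8)
Total groups: 4

4


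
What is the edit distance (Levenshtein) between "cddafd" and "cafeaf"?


Computing edit distance: "cddafd" -> "cafeaf"
DP table:
           c    a    f    e    a    f
      0    1    2    3    4    5    6
  c   1    0    1    2    3    4    5
  d   2    1    1    2    3    4    5
  d   3    2    2    2    3    4    5
  a   4    3    2    3    3    3    4
  f   5    4    3    2    3    4    3
  d   6    5    4    3    3    4    4
Edit distance = dp[6][6] = 4

4


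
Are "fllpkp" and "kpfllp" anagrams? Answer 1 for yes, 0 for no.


Strings: "fllpkp", "kpfllp"
Sorted first:  fkllpp
Sorted second: fkllpp
Sorted forms match => anagrams

1


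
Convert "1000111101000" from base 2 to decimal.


Input: "1000111101000" in base 2
Positional expansion:
  Digit '1' (value 1) x 2^12 = 4096
  Digit '0' (value 0) x 2^11 = 0
  Digit '0' (value 0) x 2^10 = 0
  Digit '0' (value 0) x 2^9 = 0
  Digit '1' (value 1) x 2^8 = 256
  Digit '1' (value 1) x 2^7 = 128
  Digit '1' (value 1) x 2^6 = 64
  Digit '1' (value 1) x 2^5 = 32
  Digit '0' (value 0) x 2^4 = 0
  Digit '1' (value 1) x 2^3 = 8
  Digit '0' (value 0) x 2^2 = 0
  Digit '0' (value 0) x 2^1 = 0
  Digit '0' (value 0) x 2^0 = 0
Sum = 4584

4584


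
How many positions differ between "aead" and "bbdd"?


Comparing "aead" and "bbdd" position by position:
  Position 0: 'a' vs 'b' => DIFFER
  Position 1: 'e' vs 'b' => DIFFER
  Position 2: 'a' vs 'd' => DIFFER
  Position 3: 'd' vs 'd' => same
Positions that differ: 3

3


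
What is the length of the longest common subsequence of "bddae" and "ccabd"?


LCS of "bddae" and "ccabd"
DP table:
           c    c    a    b    d
      0    0    0    0    0    0
  b   0    0    0    0    1    1
  d   0    0    0    0    1    2
  d   0    0    0    0    1    2
  a   0    0    0    1    1    2
  e   0    0    0    1    1    2
LCS length = dp[5][5] = 2

2


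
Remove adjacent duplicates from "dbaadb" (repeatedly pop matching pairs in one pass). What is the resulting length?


Input: dbaadb
Stack-based adjacent duplicate removal:
  Read 'd': push. Stack: d
  Read 'b': push. Stack: db
  Read 'a': push. Stack: dba
  Read 'a': matches stack top 'a' => pop. Stack: db
  Read 'd': push. Stack: dbd
  Read 'b': push. Stack: dbdb
Final stack: "dbdb" (length 4)

4


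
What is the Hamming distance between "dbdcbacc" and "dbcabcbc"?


Comparing "dbdcbacc" and "dbcabcbc" position by position:
  Position 0: 'd' vs 'd' => same
  Position 1: 'b' vs 'b' => same
  Position 2: 'd' vs 'c' => differ
  Position 3: 'c' vs 'a' => differ
  Position 4: 'b' vs 'b' => same
  Position 5: 'a' vs 'c' => differ
  Position 6: 'c' vs 'b' => differ
  Position 7: 'c' vs 'c' => same
Total differences (Hamming distance): 4

4


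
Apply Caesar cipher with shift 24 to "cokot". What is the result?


Caesar cipher: shift "cokot" by 24
  'c' (pos 2) + 24 = pos 0 = 'a'
  'o' (pos 14) + 24 = pos 12 = 'm'
  'k' (pos 10) + 24 = pos 8 = 'i'
  'o' (pos 14) + 24 = pos 12 = 'm'
  't' (pos 19) + 24 = pos 17 = 'r'
Result: amimr

amimr


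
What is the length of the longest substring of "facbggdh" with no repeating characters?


Input: "facbggdh"
Sliding window (track last position of each char):
  Position 0 ('f'): window [0,0] length 1 -- new best
  Position 1 ('a'): window [0,1] length 2 -- new best
  Position 2 ('c'): window [0,2] length 3 -- new best
  Position 3 ('b'): window [0,3] length 4 -- new best
  Position 4 ('g'): window [0,4] length 5 -- new best
  Position 5 ('g'): repeat (last at 4), move window start to 5
  Position 5 ('g'): window [5,5] length 1
  Position 6 ('d'): window [5,6] length 2
  Position 7 ('h'): window [5,7] length 3
Longest substring with no repeats: "facbg" with length 5

5


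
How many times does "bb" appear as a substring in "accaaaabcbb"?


Searching for "bb" in "accaaaabcbb"
Scanning each position:
  Position 0: "ac" => no
  Position 1: "cc" => no
  Position 2: "ca" => no
  Position 3: "aa" => no
  Position 4: "aa" => no
  Position 5: "aa" => no
  Position 6: "ab" => no
  Position 7: "bc" => no
  Position 8: "cb" => no
  Position 9: "bb" => MATCH
Total occurrences: 1

1


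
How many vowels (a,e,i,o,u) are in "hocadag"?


Input: hocadag
Checking each character:
  'h' at position 0: consonant
  'o' at position 1: vowel (running total: 1)
  'c' at position 2: consonant
  'a' at position 3: vowel (running total: 2)
  'd' at position 4: consonant
  'a' at position 5: vowel (running total: 3)
  'g' at position 6: consonant
Total vowels: 3

3


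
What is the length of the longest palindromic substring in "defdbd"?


Input: "defdbd"
Checking substrings for palindromes:
  [3:6] "dbd" (len 3) => palindrome
Longest palindromic substring: "dbd" with length 3

3


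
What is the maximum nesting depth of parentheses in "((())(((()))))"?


Input: "((())(((()))))"
Tracking depth:
  Position 0 '(': depth becomes 1
  Position 1 '(': depth becomes 2
  Position 2 '(': depth becomes 3
  Position 3 ')': depth becomes 2
  Position 4 ')': depth becomes 1
  Position 5 '(': depth becomes 2
  Position 6 '(': depth becomes 3
  Position 7 '(': depth becomes 4
  Position 8 '(': depth becomes 5
  Position 9 ')': depth becomes 4
  Position 10 ')': depth becomes 3
  Position 11 ')': depth becomes 2
  Position 12 ')': depth becomes 1
  Position 13 ')': depth becomes 0
Maximum depth reached: 5

5


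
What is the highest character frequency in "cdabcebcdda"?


Input: cdabcebcdda
Character counts:
  'a': 2
  'b': 2
  'c': 3
  'd': 3
  'e': 1
Maximum frequency: 3

3


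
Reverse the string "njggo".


Input: njggo
Reading characters right to left:
  Position 4: 'o'
  Position 3: 'g'
  Position 2: 'g'
  Position 1: 'j'
  Position 0: 'n'
Reversed: oggjn

oggjn


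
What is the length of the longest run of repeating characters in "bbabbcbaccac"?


Input: "bbabbcbaccac"
Scanning for longest run:
  Position 1 ('b'): continues run of 'b', length=2
  Position 2 ('a'): new char, reset run to 1
  Position 3 ('b'): new char, reset run to 1
  Position 4 ('b'): continues run of 'b', length=2
  Position 5 ('c'): new char, reset run to 1
  Position 6 ('b'): new char, reset run to 1
  Position 7 ('a'): new char, reset run to 1
  Position 8 ('c'): new char, reset run to 1
  Position 9 ('c'): continues run of 'c', length=2
  Position 10 ('a'): new char, reset run to 1
  Position 11 ('c'): new char, reset run to 1
Longest run: 'b' with length 2

2


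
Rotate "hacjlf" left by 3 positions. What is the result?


Input: "hacjlf", rotate left by 3
First 3 characters: "hac"
Remaining characters: "jlf"
Concatenate remaining + first: "jlf" + "hac" = "jlfhac"

jlfhac


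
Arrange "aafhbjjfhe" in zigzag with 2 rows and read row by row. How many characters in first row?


Zigzag "aafhbjjfhe" into 2 rows:
Placing characters:
  'a' => row 0
  'a' => row 1
  'f' => row 0
  'h' => row 1
  'b' => row 0
  'j' => row 1
  'j' => row 0
  'f' => row 1
  'h' => row 0
  'e' => row 1
Rows:
  Row 0: "afbjh"
  Row 1: "ahjfe"
First row length: 5

5


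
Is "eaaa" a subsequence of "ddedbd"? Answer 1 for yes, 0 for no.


Check if "eaaa" is a subsequence of "ddedbd"
Greedy scan:
  Position 0 ('d'): no match needed
  Position 1 ('d'): no match needed
  Position 2 ('e'): matches sub[0] = 'e'
  Position 3 ('d'): no match needed
  Position 4 ('b'): no match needed
  Position 5 ('d'): no match needed
Only matched 1/4 characters => not a subsequence

0


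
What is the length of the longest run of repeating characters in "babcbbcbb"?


Input: "babcbbcbb"
Scanning for longest run:
  Position 1 ('a'): new char, reset run to 1
  Position 2 ('b'): new char, reset run to 1
  Position 3 ('c'): new char, reset run to 1
  Position 4 ('b'): new char, reset run to 1
  Position 5 ('b'): continues run of 'b', length=2
  Position 6 ('c'): new char, reset run to 1
  Position 7 ('b'): new char, reset run to 1
  Position 8 ('b'): continues run of 'b', length=2
Longest run: 'b' with length 2

2


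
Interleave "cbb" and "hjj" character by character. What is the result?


Interleaving "cbb" and "hjj":
  Position 0: 'c' from first, 'h' from second => "ch"
  Position 1: 'b' from first, 'j' from second => "bj"
  Position 2: 'b' from first, 'j' from second => "bj"
Result: chbjbj

chbjbj


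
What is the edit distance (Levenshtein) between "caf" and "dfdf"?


Computing edit distance: "caf" -> "dfdf"
DP table:
           d    f    d    f
      0    1    2    3    4
  c   1    1    2    3    4
  a   2    2    2    3    4
  f   3    3    2    3    3
Edit distance = dp[3][4] = 3

3


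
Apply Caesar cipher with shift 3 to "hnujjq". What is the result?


Caesar cipher: shift "hnujjq" by 3
  'h' (pos 7) + 3 = pos 10 = 'k'
  'n' (pos 13) + 3 = pos 16 = 'q'
  'u' (pos 20) + 3 = pos 23 = 'x'
  'j' (pos 9) + 3 = pos 12 = 'm'
  'j' (pos 9) + 3 = pos 12 = 'm'
  'q' (pos 16) + 3 = pos 19 = 't'
Result: kqxmmt

kqxmmt


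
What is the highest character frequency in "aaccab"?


Input: aaccab
Character counts:
  'a': 3
  'b': 1
  'c': 2
Maximum frequency: 3

3


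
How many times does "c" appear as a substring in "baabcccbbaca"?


Searching for "c" in "baabcccbbaca"
Scanning each position:
  Position 0: "b" => no
  Position 1: "a" => no
  Position 2: "a" => no
  Position 3: "b" => no
  Position 4: "c" => MATCH
  Position 5: "c" => MATCH
  Position 6: "c" => MATCH
  Position 7: "b" => no
  Position 8: "b" => no
  Position 9: "a" => no
  Position 10: "c" => MATCH
  Position 11: "a" => no
Total occurrences: 4

4


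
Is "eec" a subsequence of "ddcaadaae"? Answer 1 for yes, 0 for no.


Check if "eec" is a subsequence of "ddcaadaae"
Greedy scan:
  Position 0 ('d'): no match needed
  Position 1 ('d'): no match needed
  Position 2 ('c'): no match needed
  Position 3 ('a'): no match needed
  Position 4 ('a'): no match needed
  Position 5 ('d'): no match needed
  Position 6 ('a'): no match needed
  Position 7 ('a'): no match needed
  Position 8 ('e'): matches sub[0] = 'e'
Only matched 1/3 characters => not a subsequence

0


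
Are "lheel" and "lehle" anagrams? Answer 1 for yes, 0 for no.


Strings: "lheel", "lehle"
Sorted first:  eehll
Sorted second: eehll
Sorted forms match => anagrams

1


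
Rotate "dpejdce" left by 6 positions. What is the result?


Input: "dpejdce", rotate left by 6
First 6 characters: "dpejdc"
Remaining characters: "e"
Concatenate remaining + first: "e" + "dpejdc" = "edpejdc"

edpejdc


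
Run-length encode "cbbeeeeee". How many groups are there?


Input: cbbeeeeee
Scanning for consecutive runs:
  Group 1: 'c' x 1 (positions 0-0)
  Group 2: 'b' x 2 (positions 1-2)
  Group 3: 'e' x 6 (positions 3-8)
Total groups: 3

3


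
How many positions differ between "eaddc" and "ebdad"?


Comparing "eaddc" and "ebdad" position by position:
  Position 0: 'e' vs 'e' => same
  Position 1: 'a' vs 'b' => DIFFER
  Position 2: 'd' vs 'd' => same
  Position 3: 'd' vs 'a' => DIFFER
  Position 4: 'c' vs 'd' => DIFFER
Positions that differ: 3

3


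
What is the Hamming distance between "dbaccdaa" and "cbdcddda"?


Comparing "dbaccdaa" and "cbdcddda" position by position:
  Position 0: 'd' vs 'c' => differ
  Position 1: 'b' vs 'b' => same
  Position 2: 'a' vs 'd' => differ
  Position 3: 'c' vs 'c' => same
  Position 4: 'c' vs 'd' => differ
  Position 5: 'd' vs 'd' => same
  Position 6: 'a' vs 'd' => differ
  Position 7: 'a' vs 'a' => same
Total differences (Hamming distance): 4

4


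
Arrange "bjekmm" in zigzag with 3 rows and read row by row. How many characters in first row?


Zigzag "bjekmm" into 3 rows:
Placing characters:
  'b' => row 0
  'j' => row 1
  'e' => row 2
  'k' => row 1
  'm' => row 0
  'm' => row 1
Rows:
  Row 0: "bm"
  Row 1: "jkm"
  Row 2: "e"
First row length: 2

2


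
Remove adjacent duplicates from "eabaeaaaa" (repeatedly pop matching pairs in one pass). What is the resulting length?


Input: eabaeaaaa
Stack-based adjacent duplicate removal:
  Read 'e': push. Stack: e
  Read 'a': push. Stack: ea
  Read 'b': push. Stack: eab
  Read 'a': push. Stack: eaba
  Read 'e': push. Stack: eabae
  Read 'a': push. Stack: eabaea
  Read 'a': matches stack top 'a' => pop. Stack: eabae
  Read 'a': push. Stack: eabaea
  Read 'a': matches stack top 'a' => pop. Stack: eabae
Final stack: "eabae" (length 5)

5


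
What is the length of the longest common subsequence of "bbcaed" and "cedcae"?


LCS of "bbcaed" and "cedcae"
DP table:
           c    e    d    c    a    e
      0    0    0    0    0    0    0
  b   0    0    0    0    0    0    0
  b   0    0    0    0    0    0    0
  c   0    1    1    1    1    1    1
  a   0    1    1    1    1    2    2
  e   0    1    2    2    2    2    3
  d   0    1    2    3    3    3    3
LCS length = dp[6][6] = 3

3


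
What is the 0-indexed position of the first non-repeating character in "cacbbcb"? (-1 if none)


Input: cacbbcb
Character frequencies:
  'a': 1
  'b': 3
  'c': 3
Scanning left to right for freq == 1:
  Position 0 ('c'): freq=3, skip
  Position 1 ('a'): unique! => answer = 1

1


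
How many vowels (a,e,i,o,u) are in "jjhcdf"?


Input: jjhcdf
Checking each character:
  'j' at position 0: consonant
  'j' at position 1: consonant
  'h' at position 2: consonant
  'c' at position 3: consonant
  'd' at position 4: consonant
  'f' at position 5: consonant
Total vowels: 0

0


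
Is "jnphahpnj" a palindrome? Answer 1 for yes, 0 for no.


Input: jnphahpnj
Reversed: jnphahpnj
  Compare pos 0 ('j') with pos 8 ('j'): match
  Compare pos 1 ('n') with pos 7 ('n'): match
  Compare pos 2 ('p') with pos 6 ('p'): match
  Compare pos 3 ('h') with pos 5 ('h'): match
Result: palindrome

1


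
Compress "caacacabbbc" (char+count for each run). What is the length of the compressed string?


Input: caacacabbbc
Runs:
  'c' x 1 => "c1"
  'a' x 2 => "a2"
  'c' x 1 => "c1"
  'a' x 1 => "a1"
  'c' x 1 => "c1"
  'a' x 1 => "a1"
  'b' x 3 => "b3"
  'c' x 1 => "c1"
Compressed: "c1a2c1a1c1a1b3c1"
Compressed length: 16

16


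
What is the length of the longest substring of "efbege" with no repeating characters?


Input: "efbege"
Sliding window (track last position of each char):
  Position 0 ('e'): window [0,0] length 1 -- new best
  Position 1 ('f'): window [0,1] length 2 -- new best
  Position 2 ('b'): window [0,2] length 3 -- new best
  Position 3 ('e'): repeat (last at 0), move window start to 1
  Position 3 ('e'): window [1,3] length 3
  Position 4 ('g'): window [1,4] length 4 -- new best
  Position 5 ('e'): repeat (last at 3), move window start to 4
  Position 5 ('e'): window [4,5] length 2
Longest substring with no repeats: "fbeg" with length 4

4


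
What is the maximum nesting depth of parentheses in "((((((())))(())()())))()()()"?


Input: "((((((())))(())()())))()()()"
Tracking depth:
  Position 0 '(': depth becomes 1
  Position 1 '(': depth becomes 2
  Position 2 '(': depth becomes 3
  Position 3 '(': depth becomes 4
  Position 4 '(': depth becomes 5
  Position 5 '(': depth becomes 6
  Position 6 '(': depth becomes 7
  Position 7 ')': depth becomes 6
  Position 8 ')': depth becomes 5
  Position 9 ')': depth becomes 4
  Position 10 ')': depth becomes 3
  Position 11 '(': depth becomes 4
  Position 12 '(': depth becomes 5
  Position 13 ')': depth becomes 4
  Position 14 ')': depth becomes 3
  Position 15 '(': depth becomes 4
  Position 16 ')': depth becomes 3
  Position 17 '(': depth becomes 4
  Position 18 ')': depth becomes 3
  Position 19 ')': depth becomes 2
  Position 20 ')': depth becomes 1
  Position 21 ')': depth becomes 0
  Position 22 '(': depth becomes 1
  Position 23 ')': depth becomes 0
  Position 24 '(': depth becomes 1
  Position 25 ')': depth becomes 0
  Position 26 '(': depth becomes 1
  Position 27 ')': depth becomes 0
Maximum depth reached: 7

7


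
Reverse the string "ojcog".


Input: ojcog
Reading characters right to left:
  Position 4: 'g'
  Position 3: 'o'
  Position 2: 'c'
  Position 1: 'j'
  Position 0: 'o'
Reversed: gocjo

gocjo


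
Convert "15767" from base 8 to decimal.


Input: "15767" in base 8
Positional expansion:
  Digit '1' (value 1) x 8^4 = 4096
  Digit '5' (value 5) x 8^3 = 2560
  Digit '7' (value 7) x 8^2 = 448
  Digit '6' (value 6) x 8^1 = 48
  Digit '7' (value 7) x 8^0 = 7
Sum = 7159

7159


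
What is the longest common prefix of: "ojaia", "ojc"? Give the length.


Words: ojaia, ojc
  Position 0: all 'o' => match
  Position 1: all 'j' => match
  Position 2: ('a', 'c') => mismatch, stop
LCP = "oj" (length 2)

2


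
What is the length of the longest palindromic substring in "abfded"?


Input: "abfded"
Checking substrings for palindromes:
  [3:6] "ded" (len 3) => palindrome
Longest palindromic substring: "ded" with length 3

3


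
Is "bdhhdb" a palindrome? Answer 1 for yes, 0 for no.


Input: bdhhdb
Reversed: bdhhdb
  Compare pos 0 ('b') with pos 5 ('b'): match
  Compare pos 1 ('d') with pos 4 ('d'): match
  Compare pos 2 ('h') with pos 3 ('h'): match
Result: palindrome

1


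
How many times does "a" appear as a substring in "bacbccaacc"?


Searching for "a" in "bacbccaacc"
Scanning each position:
  Position 0: "b" => no
  Position 1: "a" => MATCH
  Position 2: "c" => no
  Position 3: "b" => no
  Position 4: "c" => no
  Position 5: "c" => no
  Position 6: "a" => MATCH
  Position 7: "a" => MATCH
  Position 8: "c" => no
  Position 9: "c" => no
Total occurrences: 3

3


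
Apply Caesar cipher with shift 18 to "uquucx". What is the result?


Caesar cipher: shift "uquucx" by 18
  'u' (pos 20) + 18 = pos 12 = 'm'
  'q' (pos 16) + 18 = pos 8 = 'i'
  'u' (pos 20) + 18 = pos 12 = 'm'
  'u' (pos 20) + 18 = pos 12 = 'm'
  'c' (pos 2) + 18 = pos 20 = 'u'
  'x' (pos 23) + 18 = pos 15 = 'p'
Result: mimmup

mimmup


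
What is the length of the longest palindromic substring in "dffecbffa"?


Input: "dffecbffa"
Checking substrings for palindromes:
  [1:3] "ff" (len 2) => palindrome
  [6:8] "ff" (len 2) => palindrome
Longest palindromic substring: "ff" with length 2

2


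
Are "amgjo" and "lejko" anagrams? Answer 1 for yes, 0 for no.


Strings: "amgjo", "lejko"
Sorted first:  agjmo
Sorted second: ejklo
Differ at position 0: 'a' vs 'e' => not anagrams

0


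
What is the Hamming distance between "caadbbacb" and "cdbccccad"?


Comparing "caadbbacb" and "cdbccccad" position by position:
  Position 0: 'c' vs 'c' => same
  Position 1: 'a' vs 'd' => differ
  Position 2: 'a' vs 'b' => differ
  Position 3: 'd' vs 'c' => differ
  Position 4: 'b' vs 'c' => differ
  Position 5: 'b' vs 'c' => differ
  Position 6: 'a' vs 'c' => differ
  Position 7: 'c' vs 'a' => differ
  Position 8: 'b' vs 'd' => differ
Total differences (Hamming distance): 8

8


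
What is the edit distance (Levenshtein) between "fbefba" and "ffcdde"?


Computing edit distance: "fbefba" -> "ffcdde"
DP table:
           f    f    c    d    d    e
      0    1    2    3    4    5    6
  f   1    0    1    2    3    4    5
  b   2    1    1    2    3    4    5
  e   3    2    2    2    3    4    4
  f   4    3    2    3    3    4    5
  b   5    4    3    3    4    4    5
  a   6    5    4    4    4    5    5
Edit distance = dp[6][6] = 5

5


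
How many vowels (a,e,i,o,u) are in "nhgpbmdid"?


Input: nhgpbmdid
Checking each character:
  'n' at position 0: consonant
  'h' at position 1: consonant
  'g' at position 2: consonant
  'p' at position 3: consonant
  'b' at position 4: consonant
  'm' at position 5: consonant
  'd' at position 6: consonant
  'i' at position 7: vowel (running total: 1)
  'd' at position 8: consonant
Total vowels: 1

1


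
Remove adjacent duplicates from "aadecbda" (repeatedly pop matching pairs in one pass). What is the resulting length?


Input: aadecbda
Stack-based adjacent duplicate removal:
  Read 'a': push. Stack: a
  Read 'a': matches stack top 'a' => pop. Stack: (empty)
  Read 'd': push. Stack: d
  Read 'e': push. Stack: de
  Read 'c': push. Stack: dec
  Read 'b': push. Stack: decb
  Read 'd': push. Stack: decbd
  Read 'a': push. Stack: decbda
Final stack: "decbda" (length 6)

6


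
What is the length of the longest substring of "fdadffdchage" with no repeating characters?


Input: "fdadffdchage"
Sliding window (track last position of each char):
  Position 0 ('f'): window [0,0] length 1 -- new best
  Position 1 ('d'): window [0,1] length 2 -- new best
  Position 2 ('a'): window [0,2] length 3 -- new best
  Position 3 ('d'): repeat (last at 1), move window start to 2
  Position 3 ('d'): window [2,3] length 2
  Position 4 ('f'): window [2,4] length 3
  Position 5 ('f'): repeat (last at 4), move window start to 5
  Position 5 ('f'): window [5,5] length 1
  Position 6 ('d'): window [5,6] length 2
  Position 7 ('c'): window [5,7] length 3
  Position 8 ('h'): window [5,8] length 4 -- new best
  Position 9 ('a'): window [5,9] length 5 -- new best
  Position 10 ('g'): window [5,10] length 6 -- new best
  Position 11 ('e'): window [5,11] length 7 -- new best
Longest substring with no repeats: "fdchage" with length 7

7


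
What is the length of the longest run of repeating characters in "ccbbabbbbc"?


Input: "ccbbabbbbc"
Scanning for longest run:
  Position 1 ('c'): continues run of 'c', length=2
  Position 2 ('b'): new char, reset run to 1
  Position 3 ('b'): continues run of 'b', length=2
  Position 4 ('a'): new char, reset run to 1
  Position 5 ('b'): new char, reset run to 1
  Position 6 ('b'): continues run of 'b', length=2
  Position 7 ('b'): continues run of 'b', length=3
  Position 8 ('b'): continues run of 'b', length=4
  Position 9 ('c'): new char, reset run to 1
Longest run: 'b' with length 4

4


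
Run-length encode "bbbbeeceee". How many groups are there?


Input: bbbbeeceee
Scanning for consecutive runs:
  Group 1: 'b' x 4 (positions 0-3)
  Group 2: 'e' x 2 (positions 4-5)
  Group 3: 'c' x 1 (positions 6-6)
  Group 4: 'e' x 3 (positions 7-9)
Total groups: 4

4


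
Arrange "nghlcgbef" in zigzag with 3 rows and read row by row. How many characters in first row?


Zigzag "nghlcgbef" into 3 rows:
Placing characters:
  'n' => row 0
  'g' => row 1
  'h' => row 2
  'l' => row 1
  'c' => row 0
  'g' => row 1
  'b' => row 2
  'e' => row 1
  'f' => row 0
Rows:
  Row 0: "ncf"
  Row 1: "glge"
  Row 2: "hb"
First row length: 3

3


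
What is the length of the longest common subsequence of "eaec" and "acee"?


LCS of "eaec" and "acee"
DP table:
           a    c    e    e
      0    0    0    0    0
  e   0    0    0    1    1
  a   0    1    1    1    1
  e   0    1    1    2    2
  c   0    1    2    2    2
LCS length = dp[4][4] = 2

2


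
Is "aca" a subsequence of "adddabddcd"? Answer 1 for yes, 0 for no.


Check if "aca" is a subsequence of "adddabddcd"
Greedy scan:
  Position 0 ('a'): matches sub[0] = 'a'
  Position 1 ('d'): no match needed
  Position 2 ('d'): no match needed
  Position 3 ('d'): no match needed
  Position 4 ('a'): no match needed
  Position 5 ('b'): no match needed
  Position 6 ('d'): no match needed
  Position 7 ('d'): no match needed
  Position 8 ('c'): matches sub[1] = 'c'
  Position 9 ('d'): no match needed
Only matched 2/3 characters => not a subsequence

0


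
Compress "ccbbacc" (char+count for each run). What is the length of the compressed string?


Input: ccbbacc
Runs:
  'c' x 2 => "c2"
  'b' x 2 => "b2"
  'a' x 1 => "a1"
  'c' x 2 => "c2"
Compressed: "c2b2a1c2"
Compressed length: 8

8


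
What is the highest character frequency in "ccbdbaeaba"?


Input: ccbdbaeaba
Character counts:
  'a': 3
  'b': 3
  'c': 2
  'd': 1
  'e': 1
Maximum frequency: 3

3


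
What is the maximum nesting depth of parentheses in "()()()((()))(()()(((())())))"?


Input: "()()()((()))(()()(((())())))"
Tracking depth:
  Position 0 '(': depth becomes 1
  Position 1 ')': depth becomes 0
  Position 2 '(': depth becomes 1
  Position 3 ')': depth becomes 0
  Position 4 '(': depth becomes 1
  Position 5 ')': depth becomes 0
  Position 6 '(': depth becomes 1
  Position 7 '(': depth becomes 2
  Position 8 '(': depth becomes 3
  Position 9 ')': depth becomes 2
  Position 10 ')': depth becomes 1
  Position 11 ')': depth becomes 0
  Position 12 '(': depth becomes 1
  Position 13 '(': depth becomes 2
  Position 14 ')': depth becomes 1
  Position 15 '(': depth becomes 2
  Position 16 ')': depth becomes 1
  Position 17 '(': depth becomes 2
  Position 18 '(': depth becomes 3
  Position 19 '(': depth becomes 4
  Position 20 '(': depth becomes 5
  Position 21 ')': depth becomes 4
  Position 22 ')': depth becomes 3
  Position 23 '(': depth becomes 4
  Position 24 ')': depth becomes 3
  Position 25 ')': depth becomes 2
  Position 26 ')': depth becomes 1
  Position 27 ')': depth becomes 0
Maximum depth reached: 5

5


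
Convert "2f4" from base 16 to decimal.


Input: "2f4" in base 16
Positional expansion:
  Digit '2' (value 2) x 16^2 = 512
  Digit 'f' (value 15) x 16^1 = 240
  Digit '4' (value 4) x 16^0 = 4
Sum = 756

756


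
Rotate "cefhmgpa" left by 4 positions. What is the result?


Input: "cefhmgpa", rotate left by 4
First 4 characters: "cefh"
Remaining characters: "mgpa"
Concatenate remaining + first: "mgpa" + "cefh" = "mgpacefh"

mgpacefh


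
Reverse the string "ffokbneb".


Input: ffokbneb
Reading characters right to left:
  Position 7: 'b'
  Position 6: 'e'
  Position 5: 'n'
  Position 4: 'b'
  Position 3: 'k'
  Position 2: 'o'
  Position 1: 'f'
  Position 0: 'f'
Reversed: benbkoff

benbkoff


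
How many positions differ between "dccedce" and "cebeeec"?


Comparing "dccedce" and "cebeeec" position by position:
  Position 0: 'd' vs 'c' => DIFFER
  Position 1: 'c' vs 'e' => DIFFER
  Position 2: 'c' vs 'b' => DIFFER
  Position 3: 'e' vs 'e' => same
  Position 4: 'd' vs 'e' => DIFFER
  Position 5: 'c' vs 'e' => DIFFER
  Position 6: 'e' vs 'c' => DIFFER
Positions that differ: 6

6


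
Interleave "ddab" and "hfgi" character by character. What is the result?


Interleaving "ddab" and "hfgi":
  Position 0: 'd' from first, 'h' from second => "dh"
  Position 1: 'd' from first, 'f' from second => "df"
  Position 2: 'a' from first, 'g' from second => "ag"
  Position 3: 'b' from first, 'i' from second => "bi"
Result: dhdfagbi

dhdfagbi
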